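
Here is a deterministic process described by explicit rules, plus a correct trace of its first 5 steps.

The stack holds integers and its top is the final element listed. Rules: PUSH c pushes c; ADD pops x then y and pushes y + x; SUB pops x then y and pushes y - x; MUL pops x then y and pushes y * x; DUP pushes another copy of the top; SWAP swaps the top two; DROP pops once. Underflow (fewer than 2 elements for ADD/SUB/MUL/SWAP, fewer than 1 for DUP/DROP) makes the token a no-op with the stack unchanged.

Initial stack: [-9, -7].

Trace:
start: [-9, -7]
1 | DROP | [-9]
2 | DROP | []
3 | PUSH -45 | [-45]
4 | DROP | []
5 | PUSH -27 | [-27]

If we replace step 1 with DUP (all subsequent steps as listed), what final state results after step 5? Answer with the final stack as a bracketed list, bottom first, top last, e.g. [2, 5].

(re-executing from step 1 with the substitution; state before step 1: [-9, -7])
1 | DUP | [-9, -7, -7]
2 | DROP | [-9, -7]
3 | PUSH -45 | [-9, -7, -45]
4 | DROP | [-9, -7]
5 | PUSH -27 | [-9, -7, -27]

[-9, -7, -27]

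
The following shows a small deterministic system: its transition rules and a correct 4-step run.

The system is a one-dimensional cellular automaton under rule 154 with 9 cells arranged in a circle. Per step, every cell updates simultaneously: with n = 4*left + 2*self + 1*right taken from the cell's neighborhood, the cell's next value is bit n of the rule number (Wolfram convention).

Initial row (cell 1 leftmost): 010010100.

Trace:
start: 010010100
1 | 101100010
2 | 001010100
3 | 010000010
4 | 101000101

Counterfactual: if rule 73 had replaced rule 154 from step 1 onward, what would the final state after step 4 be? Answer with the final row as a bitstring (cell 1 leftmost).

000110000

(re-executing steps 1..4 under rule 73; state before step 1: 010010100)
1 | 000000001
2 | 011111100
3 | 010000101
4 | 000110000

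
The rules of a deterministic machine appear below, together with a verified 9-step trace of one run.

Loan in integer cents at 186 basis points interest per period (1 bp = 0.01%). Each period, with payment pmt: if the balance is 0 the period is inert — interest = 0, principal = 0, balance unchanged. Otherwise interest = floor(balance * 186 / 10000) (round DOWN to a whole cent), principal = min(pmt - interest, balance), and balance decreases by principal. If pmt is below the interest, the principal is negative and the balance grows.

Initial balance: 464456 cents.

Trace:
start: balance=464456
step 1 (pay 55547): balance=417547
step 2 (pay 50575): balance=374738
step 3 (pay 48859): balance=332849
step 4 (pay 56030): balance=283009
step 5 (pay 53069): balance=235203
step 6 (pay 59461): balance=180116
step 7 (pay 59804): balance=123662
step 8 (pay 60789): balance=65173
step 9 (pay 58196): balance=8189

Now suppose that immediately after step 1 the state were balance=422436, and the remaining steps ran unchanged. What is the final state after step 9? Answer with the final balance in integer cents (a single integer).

state after step 1 := balance=422436
step 2 (pay 50575): balance=379718
step 3 (pay 48859): balance=337921
step 4 (pay 56030): balance=288176
step 5 (pay 53069): balance=240467
step 6 (pay 59461): balance=185478
step 7 (pay 59804): balance=129123
step 8 (pay 60789): balance=70735
step 9 (pay 58196): balance=13854

13854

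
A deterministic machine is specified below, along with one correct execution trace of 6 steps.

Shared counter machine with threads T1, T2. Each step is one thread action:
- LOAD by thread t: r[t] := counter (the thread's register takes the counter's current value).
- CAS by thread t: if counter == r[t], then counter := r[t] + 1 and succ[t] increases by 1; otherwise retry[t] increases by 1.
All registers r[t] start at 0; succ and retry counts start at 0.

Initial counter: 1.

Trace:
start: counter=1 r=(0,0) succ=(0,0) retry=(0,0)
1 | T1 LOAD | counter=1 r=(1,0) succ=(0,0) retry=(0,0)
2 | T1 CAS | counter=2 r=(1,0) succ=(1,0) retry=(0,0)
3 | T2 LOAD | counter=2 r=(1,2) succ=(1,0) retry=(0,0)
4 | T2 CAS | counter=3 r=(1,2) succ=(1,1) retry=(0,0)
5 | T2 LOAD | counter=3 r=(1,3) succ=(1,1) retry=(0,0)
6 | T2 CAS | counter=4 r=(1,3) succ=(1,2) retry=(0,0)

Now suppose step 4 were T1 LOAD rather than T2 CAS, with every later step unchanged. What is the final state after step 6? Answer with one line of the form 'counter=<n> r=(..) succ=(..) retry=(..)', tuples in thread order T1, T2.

(re-executing from step 4 with the substitution; state before step 4: counter=2 r=(1,2) succ=(1,0) retry=(0,0))
4 | T1 LOAD | counter=2 r=(2,2) succ=(1,0) retry=(0,0)
5 | T2 LOAD | counter=2 r=(2,2) succ=(1,0) retry=(0,0)
6 | T2 CAS | counter=3 r=(2,2) succ=(1,1) retry=(0,0)

counter=3 r=(2,2) succ=(1,1) retry=(0,0)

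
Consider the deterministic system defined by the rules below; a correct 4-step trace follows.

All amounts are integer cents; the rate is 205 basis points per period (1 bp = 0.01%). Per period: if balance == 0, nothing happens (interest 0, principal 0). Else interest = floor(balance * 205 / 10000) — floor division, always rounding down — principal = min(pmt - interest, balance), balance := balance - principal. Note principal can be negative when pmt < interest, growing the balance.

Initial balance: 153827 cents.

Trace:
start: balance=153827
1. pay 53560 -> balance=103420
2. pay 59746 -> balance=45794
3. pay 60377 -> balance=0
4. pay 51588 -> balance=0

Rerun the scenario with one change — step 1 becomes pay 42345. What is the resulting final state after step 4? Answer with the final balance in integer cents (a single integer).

(re-executing from step 1 with the substitution; state before step 1: balance=153827)
1. pay 42345 -> balance=114635
2. pay 59746 -> balance=57239
3. pay 60377 -> balance=0
4. pay 51588 -> balance=0

0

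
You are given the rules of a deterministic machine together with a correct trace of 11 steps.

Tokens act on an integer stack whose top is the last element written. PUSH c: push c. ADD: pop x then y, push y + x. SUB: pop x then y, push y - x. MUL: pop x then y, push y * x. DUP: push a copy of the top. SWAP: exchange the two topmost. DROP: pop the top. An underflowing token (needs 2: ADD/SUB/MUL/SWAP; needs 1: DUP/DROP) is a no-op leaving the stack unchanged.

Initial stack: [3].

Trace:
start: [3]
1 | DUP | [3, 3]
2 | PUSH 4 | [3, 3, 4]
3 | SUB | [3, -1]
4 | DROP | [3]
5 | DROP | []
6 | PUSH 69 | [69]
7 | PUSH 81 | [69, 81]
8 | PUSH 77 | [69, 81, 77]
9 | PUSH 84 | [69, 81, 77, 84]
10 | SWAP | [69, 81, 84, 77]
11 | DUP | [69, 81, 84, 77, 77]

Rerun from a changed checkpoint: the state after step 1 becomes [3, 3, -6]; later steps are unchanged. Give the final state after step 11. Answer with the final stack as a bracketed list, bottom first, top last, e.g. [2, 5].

[3, 69, 81, 84, 77, 77]

state after step 1 := [3, 3, -6]
2 | PUSH 4 | [3, 3, -6, 4]
3 | SUB | [3, 3, -10]
4 | DROP | [3, 3]
5 | DROP | [3]
6 | PUSH 69 | [3, 69]
7 | PUSH 81 | [3, 69, 81]
8 | PUSH 77 | [3, 69, 81, 77]
9 | PUSH 84 | [3, 69, 81, 77, 84]
10 | SWAP | [3, 69, 81, 84, 77]
11 | DUP | [3, 69, 81, 84, 77, 77]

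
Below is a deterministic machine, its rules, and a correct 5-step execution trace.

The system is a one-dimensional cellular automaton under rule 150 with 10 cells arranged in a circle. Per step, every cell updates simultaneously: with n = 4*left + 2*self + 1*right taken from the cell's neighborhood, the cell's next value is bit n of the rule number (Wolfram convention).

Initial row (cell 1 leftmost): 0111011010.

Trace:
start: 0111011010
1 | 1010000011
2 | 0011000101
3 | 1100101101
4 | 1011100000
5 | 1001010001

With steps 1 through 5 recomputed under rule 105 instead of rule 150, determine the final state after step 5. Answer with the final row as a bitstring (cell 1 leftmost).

0110101110

(re-executing steps 1..5 under rule 105; state before step 1: 0111011010)
1 | 0101111100
2 | 0011000101
3 | 0011010010
4 | 1011100000
5 | 0110101110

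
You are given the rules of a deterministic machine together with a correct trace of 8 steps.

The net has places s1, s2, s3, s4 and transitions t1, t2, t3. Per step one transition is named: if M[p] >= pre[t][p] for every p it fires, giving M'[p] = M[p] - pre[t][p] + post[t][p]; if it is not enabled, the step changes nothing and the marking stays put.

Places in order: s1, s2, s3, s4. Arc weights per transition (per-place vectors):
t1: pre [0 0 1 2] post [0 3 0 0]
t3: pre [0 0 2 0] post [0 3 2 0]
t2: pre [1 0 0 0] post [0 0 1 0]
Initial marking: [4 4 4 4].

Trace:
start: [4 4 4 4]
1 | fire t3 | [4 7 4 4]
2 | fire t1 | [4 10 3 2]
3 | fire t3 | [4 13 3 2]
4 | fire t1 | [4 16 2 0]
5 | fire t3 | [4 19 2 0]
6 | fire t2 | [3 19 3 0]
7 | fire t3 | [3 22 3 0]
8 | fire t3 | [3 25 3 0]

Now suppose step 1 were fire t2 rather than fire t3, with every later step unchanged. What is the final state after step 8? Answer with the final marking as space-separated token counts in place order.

(re-executing from step 1 with the substitution; state before step 1: [4 4 4 4])
1 | fire t2 | [3 4 5 4]
2 | fire t1 | [3 7 4 2]
3 | fire t3 | [3 10 4 2]
4 | fire t1 | [3 13 3 0]
5 | fire t3 | [3 16 3 0]
6 | fire t2 | [2 16 4 0]
7 | fire t3 | [2 19 4 0]
8 | fire t3 | [2 22 4 0]

2 22 4 0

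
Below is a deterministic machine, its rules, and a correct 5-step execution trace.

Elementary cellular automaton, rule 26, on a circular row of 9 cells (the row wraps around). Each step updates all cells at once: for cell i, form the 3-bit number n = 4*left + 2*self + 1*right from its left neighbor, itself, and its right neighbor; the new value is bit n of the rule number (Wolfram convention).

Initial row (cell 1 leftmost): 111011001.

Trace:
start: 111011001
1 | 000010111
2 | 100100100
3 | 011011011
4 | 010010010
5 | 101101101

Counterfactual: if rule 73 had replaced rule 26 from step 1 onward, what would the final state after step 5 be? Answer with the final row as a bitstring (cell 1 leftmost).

100011000

(re-executing steps 1..5 under rule 73; state before step 1: 111011001)
1 | 001011001
2 | 000011000
3 | 111011011
4 | 001011010
5 | 100011000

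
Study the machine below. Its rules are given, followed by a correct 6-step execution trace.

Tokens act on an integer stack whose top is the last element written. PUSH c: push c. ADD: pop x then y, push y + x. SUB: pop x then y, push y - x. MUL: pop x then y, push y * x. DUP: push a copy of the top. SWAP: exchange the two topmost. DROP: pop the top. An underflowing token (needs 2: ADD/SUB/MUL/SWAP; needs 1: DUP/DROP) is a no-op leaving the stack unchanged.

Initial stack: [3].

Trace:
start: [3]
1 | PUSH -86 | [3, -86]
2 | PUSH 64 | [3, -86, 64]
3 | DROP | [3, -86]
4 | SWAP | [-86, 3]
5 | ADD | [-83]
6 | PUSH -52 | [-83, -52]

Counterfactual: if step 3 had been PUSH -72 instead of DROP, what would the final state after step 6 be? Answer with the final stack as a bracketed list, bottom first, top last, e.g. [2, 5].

[3, -86, -8, -52]

(re-executing from step 3 with the substitution; state before step 3: [3, -86, 64])
3 | PUSH -72 | [3, -86, 64, -72]
4 | SWAP | [3, -86, -72, 64]
5 | ADD | [3, -86, -8]
6 | PUSH -52 | [3, -86, -8, -52]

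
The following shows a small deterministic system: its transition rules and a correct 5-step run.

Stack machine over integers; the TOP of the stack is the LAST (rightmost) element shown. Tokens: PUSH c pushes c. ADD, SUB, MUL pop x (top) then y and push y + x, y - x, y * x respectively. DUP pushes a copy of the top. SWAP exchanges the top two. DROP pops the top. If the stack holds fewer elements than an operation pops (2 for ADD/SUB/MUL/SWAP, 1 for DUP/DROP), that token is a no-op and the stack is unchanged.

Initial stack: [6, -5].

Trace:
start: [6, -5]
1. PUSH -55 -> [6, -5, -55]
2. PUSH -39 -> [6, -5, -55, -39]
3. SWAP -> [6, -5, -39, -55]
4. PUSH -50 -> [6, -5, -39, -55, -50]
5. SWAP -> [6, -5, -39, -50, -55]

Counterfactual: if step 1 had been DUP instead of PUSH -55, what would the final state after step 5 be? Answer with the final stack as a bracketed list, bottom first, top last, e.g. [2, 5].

(re-executing from step 1 with the substitution; state before step 1: [6, -5])
1. DUP -> [6, -5, -5]
2. PUSH -39 -> [6, -5, -5, -39]
3. SWAP -> [6, -5, -39, -5]
4. PUSH -50 -> [6, -5, -39, -5, -50]
5. SWAP -> [6, -5, -39, -50, -5]

[6, -5, -39, -50, -5]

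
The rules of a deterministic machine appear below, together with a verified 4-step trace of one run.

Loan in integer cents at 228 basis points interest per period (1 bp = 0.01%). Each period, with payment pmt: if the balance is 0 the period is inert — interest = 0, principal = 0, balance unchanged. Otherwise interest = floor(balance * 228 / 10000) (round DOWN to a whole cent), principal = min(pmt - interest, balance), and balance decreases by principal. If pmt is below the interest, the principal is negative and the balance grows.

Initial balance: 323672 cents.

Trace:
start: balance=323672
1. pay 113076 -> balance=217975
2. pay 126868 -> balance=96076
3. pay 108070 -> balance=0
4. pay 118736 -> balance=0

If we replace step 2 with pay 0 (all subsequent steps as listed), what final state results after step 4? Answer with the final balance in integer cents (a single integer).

(re-executing from step 2 with the substitution; state before step 2: balance=217975)
2. pay 0 -> balance=222944
3. pay 108070 -> balance=119957
4. pay 118736 -> balance=3956

3956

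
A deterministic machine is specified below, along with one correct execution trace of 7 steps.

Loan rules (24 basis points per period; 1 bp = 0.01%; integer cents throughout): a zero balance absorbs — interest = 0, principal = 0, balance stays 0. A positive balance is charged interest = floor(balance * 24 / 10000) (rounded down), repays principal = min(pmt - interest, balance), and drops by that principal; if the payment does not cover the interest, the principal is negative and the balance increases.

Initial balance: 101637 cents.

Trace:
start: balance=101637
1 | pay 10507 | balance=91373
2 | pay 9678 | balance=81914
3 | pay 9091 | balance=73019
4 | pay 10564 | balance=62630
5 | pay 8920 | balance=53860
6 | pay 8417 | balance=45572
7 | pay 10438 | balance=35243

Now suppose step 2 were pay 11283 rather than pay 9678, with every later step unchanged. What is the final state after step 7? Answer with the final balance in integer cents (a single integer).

33618

(re-executing from step 2 with the substitution; state before step 2: balance=91373)
2 | pay 11283 | balance=80309
3 | pay 9091 | balance=71410
4 | pay 10564 | balance=61017
5 | pay 8920 | balance=52243
6 | pay 8417 | balance=43951
7 | pay 10438 | balance=33618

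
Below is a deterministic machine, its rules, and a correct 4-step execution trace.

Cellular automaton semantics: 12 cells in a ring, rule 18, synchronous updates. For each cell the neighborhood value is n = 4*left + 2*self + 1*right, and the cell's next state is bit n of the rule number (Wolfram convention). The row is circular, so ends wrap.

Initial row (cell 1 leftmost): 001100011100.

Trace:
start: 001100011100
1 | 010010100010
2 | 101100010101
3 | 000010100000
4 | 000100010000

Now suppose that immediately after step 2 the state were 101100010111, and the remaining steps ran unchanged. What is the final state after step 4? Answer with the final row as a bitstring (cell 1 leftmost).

state after step 2 := 101100010111
3 | 000010100000
4 | 000100010000

000100010000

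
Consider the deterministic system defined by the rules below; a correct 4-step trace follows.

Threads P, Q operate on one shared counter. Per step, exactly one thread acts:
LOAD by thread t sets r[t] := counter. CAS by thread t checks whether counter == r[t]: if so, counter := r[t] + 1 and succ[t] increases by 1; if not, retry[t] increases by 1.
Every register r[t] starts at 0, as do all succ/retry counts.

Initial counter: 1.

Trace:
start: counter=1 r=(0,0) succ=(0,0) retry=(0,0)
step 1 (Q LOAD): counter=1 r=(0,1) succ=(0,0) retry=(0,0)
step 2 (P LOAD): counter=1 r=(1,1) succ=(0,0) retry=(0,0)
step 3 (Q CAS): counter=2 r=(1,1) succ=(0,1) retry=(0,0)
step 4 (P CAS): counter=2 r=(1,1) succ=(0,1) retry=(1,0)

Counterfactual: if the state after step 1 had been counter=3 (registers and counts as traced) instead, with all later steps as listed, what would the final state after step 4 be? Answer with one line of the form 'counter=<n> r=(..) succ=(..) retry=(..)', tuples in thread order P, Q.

counter=4 r=(3,1) succ=(1,0) retry=(0,1)

state after step 1 := counter=3 r=(0,1) succ=(0,0) retry=(0,0)
step 2 (P LOAD): counter=3 r=(3,1) succ=(0,0) retry=(0,0)
step 3 (Q CAS): counter=3 r=(3,1) succ=(0,0) retry=(0,1)
step 4 (P CAS): counter=4 r=(3,1) succ=(1,0) retry=(0,1)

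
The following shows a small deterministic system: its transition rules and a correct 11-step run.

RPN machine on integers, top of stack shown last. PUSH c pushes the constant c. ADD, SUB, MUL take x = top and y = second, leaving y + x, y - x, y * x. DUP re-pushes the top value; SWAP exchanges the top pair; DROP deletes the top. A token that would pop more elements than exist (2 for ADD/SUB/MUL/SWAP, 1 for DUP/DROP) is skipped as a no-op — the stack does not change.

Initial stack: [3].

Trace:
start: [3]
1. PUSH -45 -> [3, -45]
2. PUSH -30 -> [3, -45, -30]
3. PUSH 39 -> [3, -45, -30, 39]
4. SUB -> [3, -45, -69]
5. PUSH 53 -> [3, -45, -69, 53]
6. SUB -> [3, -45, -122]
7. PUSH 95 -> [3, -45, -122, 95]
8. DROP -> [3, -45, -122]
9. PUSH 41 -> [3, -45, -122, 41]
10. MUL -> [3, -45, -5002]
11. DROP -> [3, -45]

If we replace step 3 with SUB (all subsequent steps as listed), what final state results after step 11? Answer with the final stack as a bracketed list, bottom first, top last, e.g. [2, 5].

[]

(re-executing from step 3 with the substitution; state before step 3: [3, -45, -30])
3. SUB -> [3, -15]
4. SUB -> [18]
5. PUSH 53 -> [18, 53]
6. SUB -> [-35]
7. PUSH 95 -> [-35, 95]
8. DROP -> [-35]
9. PUSH 41 -> [-35, 41]
10. MUL -> [-1435]
11. DROP -> []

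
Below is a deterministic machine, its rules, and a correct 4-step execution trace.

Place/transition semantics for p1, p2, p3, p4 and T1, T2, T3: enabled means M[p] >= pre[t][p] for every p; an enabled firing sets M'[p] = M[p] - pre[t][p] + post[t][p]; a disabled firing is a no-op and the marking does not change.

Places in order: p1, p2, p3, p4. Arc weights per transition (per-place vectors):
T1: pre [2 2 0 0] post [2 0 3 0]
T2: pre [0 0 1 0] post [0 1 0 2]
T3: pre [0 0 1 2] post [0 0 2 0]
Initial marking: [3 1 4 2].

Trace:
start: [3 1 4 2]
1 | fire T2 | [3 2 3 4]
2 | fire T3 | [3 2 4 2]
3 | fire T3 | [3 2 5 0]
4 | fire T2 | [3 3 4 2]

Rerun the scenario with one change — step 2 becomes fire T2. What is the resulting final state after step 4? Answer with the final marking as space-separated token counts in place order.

3 4 2 6

(re-executing from step 2 with the substitution; state before step 2: [3 2 3 4])
2 | fire T2 | [3 3 2 6]
3 | fire T3 | [3 3 3 4]
4 | fire T2 | [3 4 2 6]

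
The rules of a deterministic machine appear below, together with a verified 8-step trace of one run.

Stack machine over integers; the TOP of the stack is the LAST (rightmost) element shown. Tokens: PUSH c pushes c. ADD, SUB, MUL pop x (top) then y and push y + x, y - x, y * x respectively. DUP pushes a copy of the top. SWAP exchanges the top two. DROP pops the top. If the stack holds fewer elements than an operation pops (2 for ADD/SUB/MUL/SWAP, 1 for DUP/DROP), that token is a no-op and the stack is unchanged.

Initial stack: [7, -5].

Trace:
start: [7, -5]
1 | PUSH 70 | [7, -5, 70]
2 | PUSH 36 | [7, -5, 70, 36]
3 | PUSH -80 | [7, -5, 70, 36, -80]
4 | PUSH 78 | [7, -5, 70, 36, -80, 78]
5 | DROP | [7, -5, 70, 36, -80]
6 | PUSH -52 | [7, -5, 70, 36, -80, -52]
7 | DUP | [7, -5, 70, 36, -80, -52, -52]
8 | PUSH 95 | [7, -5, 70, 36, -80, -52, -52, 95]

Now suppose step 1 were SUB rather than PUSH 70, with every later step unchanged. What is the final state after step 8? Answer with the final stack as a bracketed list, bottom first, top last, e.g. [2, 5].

(re-executing from step 1 with the substitution; state before step 1: [7, -5])
1 | SUB | [12]
2 | PUSH 36 | [12, 36]
3 | PUSH -80 | [12, 36, -80]
4 | PUSH 78 | [12, 36, -80, 78]
5 | DROP | [12, 36, -80]
6 | PUSH -52 | [12, 36, -80, -52]
7 | DUP | [12, 36, -80, -52, -52]
8 | PUSH 95 | [12, 36, -80, -52, -52, 95]

[12, 36, -80, -52, -52, 95]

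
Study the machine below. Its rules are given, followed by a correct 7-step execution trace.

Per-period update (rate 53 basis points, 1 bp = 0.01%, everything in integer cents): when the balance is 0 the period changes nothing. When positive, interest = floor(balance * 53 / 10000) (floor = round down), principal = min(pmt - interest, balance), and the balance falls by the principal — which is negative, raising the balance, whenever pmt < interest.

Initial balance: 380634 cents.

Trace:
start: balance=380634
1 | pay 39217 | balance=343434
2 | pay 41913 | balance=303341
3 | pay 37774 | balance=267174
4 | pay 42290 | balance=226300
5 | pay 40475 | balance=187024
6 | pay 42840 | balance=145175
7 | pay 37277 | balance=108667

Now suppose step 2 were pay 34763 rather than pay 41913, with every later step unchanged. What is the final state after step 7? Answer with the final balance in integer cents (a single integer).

(re-executing from step 2 with the substitution; state before step 2: balance=343434)
2 | pay 34763 | balance=310491
3 | pay 37774 | balance=274362
4 | pay 42290 | balance=233526
5 | pay 40475 | balance=194288
6 | pay 42840 | balance=152477
7 | pay 37277 | balance=116008

116008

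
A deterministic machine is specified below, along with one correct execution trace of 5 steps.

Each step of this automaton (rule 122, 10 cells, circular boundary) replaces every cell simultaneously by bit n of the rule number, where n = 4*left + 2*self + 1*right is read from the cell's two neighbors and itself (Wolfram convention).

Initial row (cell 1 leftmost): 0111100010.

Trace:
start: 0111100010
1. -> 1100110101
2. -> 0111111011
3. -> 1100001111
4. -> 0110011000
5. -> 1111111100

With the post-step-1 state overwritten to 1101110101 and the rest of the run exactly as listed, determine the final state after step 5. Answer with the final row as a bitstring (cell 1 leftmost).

state after step 1 := 1101110101
2. -> 0111011011
3. -> 1101111111
4. -> 0111000000
5. -> 1101100000

1101100000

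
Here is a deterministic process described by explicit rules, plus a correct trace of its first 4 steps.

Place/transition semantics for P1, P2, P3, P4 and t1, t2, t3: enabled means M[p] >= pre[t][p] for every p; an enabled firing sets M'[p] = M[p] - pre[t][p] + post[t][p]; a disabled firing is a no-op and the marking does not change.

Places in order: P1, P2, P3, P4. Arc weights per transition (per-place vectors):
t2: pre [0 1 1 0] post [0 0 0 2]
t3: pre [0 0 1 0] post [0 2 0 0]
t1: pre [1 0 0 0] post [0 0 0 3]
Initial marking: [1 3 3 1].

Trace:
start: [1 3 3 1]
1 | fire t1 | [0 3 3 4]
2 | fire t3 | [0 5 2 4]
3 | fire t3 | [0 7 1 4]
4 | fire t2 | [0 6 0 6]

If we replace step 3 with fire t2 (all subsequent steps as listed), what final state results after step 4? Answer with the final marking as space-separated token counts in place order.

0 3 0 8

(re-executing from step 3 with the substitution; state before step 3: [0 5 2 4])
3 | fire t2 | [0 4 1 6]
4 | fire t2 | [0 3 0 8]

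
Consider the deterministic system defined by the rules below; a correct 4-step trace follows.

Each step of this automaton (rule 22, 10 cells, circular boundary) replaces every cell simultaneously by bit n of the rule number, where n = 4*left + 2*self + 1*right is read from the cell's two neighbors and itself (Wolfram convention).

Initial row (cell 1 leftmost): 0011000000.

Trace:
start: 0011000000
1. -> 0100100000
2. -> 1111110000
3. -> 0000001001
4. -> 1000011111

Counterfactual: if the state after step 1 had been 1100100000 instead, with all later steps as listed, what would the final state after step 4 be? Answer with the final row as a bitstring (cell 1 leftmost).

0010011000

state after step 1 := 1100100000
2. -> 0011110001
3. -> 1100001011
4. -> 0010011000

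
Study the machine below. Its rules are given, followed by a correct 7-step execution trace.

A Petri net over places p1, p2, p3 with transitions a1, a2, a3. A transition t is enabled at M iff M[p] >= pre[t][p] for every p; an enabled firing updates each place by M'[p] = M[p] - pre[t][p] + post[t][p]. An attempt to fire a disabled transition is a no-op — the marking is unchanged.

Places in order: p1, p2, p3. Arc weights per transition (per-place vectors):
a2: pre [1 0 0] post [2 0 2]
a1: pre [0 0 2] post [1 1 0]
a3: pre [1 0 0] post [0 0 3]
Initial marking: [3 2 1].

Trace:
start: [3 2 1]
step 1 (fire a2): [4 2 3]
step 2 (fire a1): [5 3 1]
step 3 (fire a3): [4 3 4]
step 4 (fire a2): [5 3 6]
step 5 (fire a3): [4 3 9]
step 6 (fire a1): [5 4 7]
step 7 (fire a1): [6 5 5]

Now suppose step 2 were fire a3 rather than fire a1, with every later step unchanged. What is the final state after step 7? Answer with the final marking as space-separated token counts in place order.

(re-executing from step 2 with the substitution; state before step 2: [4 2 3])
step 2 (fire a3): [3 2 6]
step 3 (fire a3): [2 2 9]
step 4 (fire a2): [3 2 11]
step 5 (fire a3): [2 2 14]
step 6 (fire a1): [3 3 12]
step 7 (fire a1): [4 4 10]

4 4 10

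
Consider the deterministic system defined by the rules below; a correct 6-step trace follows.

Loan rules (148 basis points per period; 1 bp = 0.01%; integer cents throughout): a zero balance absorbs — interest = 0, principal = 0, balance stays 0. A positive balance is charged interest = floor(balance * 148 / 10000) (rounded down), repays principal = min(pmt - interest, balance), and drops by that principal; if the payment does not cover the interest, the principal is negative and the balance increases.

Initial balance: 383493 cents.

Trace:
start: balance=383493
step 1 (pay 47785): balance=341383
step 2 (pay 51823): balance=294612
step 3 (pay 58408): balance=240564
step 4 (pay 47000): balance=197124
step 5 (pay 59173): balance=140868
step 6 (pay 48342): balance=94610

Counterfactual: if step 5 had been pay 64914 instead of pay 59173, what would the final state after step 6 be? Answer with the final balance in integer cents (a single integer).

(re-executing from step 5 with the substitution; state before step 5: balance=197124)
step 5 (pay 64914): balance=135127
step 6 (pay 48342): balance=88784

88784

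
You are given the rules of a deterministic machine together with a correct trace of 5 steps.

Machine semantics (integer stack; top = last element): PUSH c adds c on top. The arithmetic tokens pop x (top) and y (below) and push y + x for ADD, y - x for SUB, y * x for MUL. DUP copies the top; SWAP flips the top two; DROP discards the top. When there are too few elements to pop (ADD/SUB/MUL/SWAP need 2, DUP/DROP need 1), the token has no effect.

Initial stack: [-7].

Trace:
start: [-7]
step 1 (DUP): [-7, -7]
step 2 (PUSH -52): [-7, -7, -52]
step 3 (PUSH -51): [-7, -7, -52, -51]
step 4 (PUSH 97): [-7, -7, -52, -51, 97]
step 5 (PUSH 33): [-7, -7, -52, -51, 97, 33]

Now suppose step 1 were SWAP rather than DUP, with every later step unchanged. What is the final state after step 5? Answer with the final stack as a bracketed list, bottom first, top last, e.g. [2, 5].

[-7, -52, -51, 97, 33]

(re-executing from step 1 with the substitution; state before step 1: [-7])
step 1 (SWAP): [-7]
step 2 (PUSH -52): [-7, -52]
step 3 (PUSH -51): [-7, -52, -51]
step 4 (PUSH 97): [-7, -52, -51, 97]
step 5 (PUSH 33): [-7, -52, -51, 97, 33]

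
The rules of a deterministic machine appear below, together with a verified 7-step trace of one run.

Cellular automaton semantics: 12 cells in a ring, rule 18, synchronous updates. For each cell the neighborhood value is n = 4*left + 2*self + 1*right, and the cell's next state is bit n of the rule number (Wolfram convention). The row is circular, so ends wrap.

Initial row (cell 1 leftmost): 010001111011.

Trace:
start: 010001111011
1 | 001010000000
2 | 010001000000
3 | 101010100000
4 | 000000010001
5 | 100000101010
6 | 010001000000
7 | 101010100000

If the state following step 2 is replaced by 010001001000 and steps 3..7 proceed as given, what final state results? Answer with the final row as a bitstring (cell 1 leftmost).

state after step 2 := 010001001000
3 | 101010110100
4 | 000000000011
5 | 100000000100
6 | 010000001011
7 | 001000010000

001000010000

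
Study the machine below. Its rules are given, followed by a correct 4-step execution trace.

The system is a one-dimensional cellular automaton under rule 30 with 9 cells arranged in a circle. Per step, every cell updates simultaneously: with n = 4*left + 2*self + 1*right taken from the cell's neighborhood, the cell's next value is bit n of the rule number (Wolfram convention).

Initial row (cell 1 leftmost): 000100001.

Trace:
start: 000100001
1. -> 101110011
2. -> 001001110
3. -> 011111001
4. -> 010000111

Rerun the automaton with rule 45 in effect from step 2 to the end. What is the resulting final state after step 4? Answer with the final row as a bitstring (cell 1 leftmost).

(re-executing steps 2..4 under rule 45; state before step 2: 101110011)
2. -> 011000010
3. -> 010011010
4. -> 010010110

010010110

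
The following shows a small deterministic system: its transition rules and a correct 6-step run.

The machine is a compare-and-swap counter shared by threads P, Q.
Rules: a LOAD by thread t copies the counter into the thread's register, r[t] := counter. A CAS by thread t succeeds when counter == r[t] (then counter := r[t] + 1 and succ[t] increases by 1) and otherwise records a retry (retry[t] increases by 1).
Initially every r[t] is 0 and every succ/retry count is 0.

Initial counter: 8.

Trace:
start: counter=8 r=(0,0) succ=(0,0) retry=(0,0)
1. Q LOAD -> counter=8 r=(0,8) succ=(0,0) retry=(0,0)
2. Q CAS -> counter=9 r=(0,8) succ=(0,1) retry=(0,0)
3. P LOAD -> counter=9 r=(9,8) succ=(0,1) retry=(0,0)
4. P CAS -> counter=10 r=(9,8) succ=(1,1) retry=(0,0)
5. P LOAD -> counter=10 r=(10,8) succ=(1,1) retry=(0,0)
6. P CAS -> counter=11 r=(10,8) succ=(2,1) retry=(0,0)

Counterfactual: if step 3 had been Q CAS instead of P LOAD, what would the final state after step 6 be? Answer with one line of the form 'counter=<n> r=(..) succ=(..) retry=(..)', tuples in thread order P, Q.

counter=10 r=(9,8) succ=(1,1) retry=(1,1)

(re-executing from step 3 with the substitution; state before step 3: counter=9 r=(0,8) succ=(0,1) retry=(0,0))
3. Q CAS -> counter=9 r=(0,8) succ=(0,1) retry=(0,1)
4. P CAS -> counter=9 r=(0,8) succ=(0,1) retry=(1,1)
5. P LOAD -> counter=9 r=(9,8) succ=(0,1) retry=(1,1)
6. P CAS -> counter=10 r=(9,8) succ=(1,1) retry=(1,1)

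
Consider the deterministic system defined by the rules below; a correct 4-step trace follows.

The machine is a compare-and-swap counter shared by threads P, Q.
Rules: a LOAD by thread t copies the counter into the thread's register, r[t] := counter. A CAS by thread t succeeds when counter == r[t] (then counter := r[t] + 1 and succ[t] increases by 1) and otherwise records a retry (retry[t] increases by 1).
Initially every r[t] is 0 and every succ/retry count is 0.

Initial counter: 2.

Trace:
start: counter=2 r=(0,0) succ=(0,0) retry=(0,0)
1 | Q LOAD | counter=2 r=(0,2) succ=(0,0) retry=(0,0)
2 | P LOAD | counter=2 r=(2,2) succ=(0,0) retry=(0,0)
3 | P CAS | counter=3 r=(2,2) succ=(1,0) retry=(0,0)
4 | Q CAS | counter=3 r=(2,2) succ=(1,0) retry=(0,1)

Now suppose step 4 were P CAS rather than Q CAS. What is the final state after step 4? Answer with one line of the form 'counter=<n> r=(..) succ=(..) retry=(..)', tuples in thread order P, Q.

(re-executing from step 4 with the substitution; state before step 4: counter=3 r=(2,2) succ=(1,0) retry=(0,0))
4 | P CAS | counter=3 r=(2,2) succ=(1,0) retry=(1,0)

counter=3 r=(2,2) succ=(1,0) retry=(1,0)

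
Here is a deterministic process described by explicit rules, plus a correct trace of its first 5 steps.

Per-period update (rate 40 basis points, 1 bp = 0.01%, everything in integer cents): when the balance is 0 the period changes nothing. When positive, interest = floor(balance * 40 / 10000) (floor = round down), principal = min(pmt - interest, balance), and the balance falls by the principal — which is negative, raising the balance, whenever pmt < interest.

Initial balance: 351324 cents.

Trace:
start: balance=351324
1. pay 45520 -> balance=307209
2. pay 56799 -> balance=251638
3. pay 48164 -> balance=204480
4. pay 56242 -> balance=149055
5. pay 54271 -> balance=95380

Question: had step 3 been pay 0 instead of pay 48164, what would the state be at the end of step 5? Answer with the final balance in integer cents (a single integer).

143930

(re-executing from step 3 with the substitution; state before step 3: balance=251638)
3. pay 0 -> balance=252644
4. pay 56242 -> balance=197412
5. pay 54271 -> balance=143930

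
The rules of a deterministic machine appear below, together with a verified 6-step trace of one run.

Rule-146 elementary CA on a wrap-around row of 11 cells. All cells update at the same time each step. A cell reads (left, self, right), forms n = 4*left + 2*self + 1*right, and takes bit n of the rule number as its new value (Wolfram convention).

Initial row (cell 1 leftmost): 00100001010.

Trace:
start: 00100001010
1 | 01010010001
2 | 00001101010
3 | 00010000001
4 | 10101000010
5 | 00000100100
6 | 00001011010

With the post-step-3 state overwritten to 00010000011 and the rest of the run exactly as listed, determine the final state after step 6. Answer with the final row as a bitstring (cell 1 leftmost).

state after step 3 := 00010000011
4 | 10101000100
5 | 00000101011
6 | 10001000000

10001000000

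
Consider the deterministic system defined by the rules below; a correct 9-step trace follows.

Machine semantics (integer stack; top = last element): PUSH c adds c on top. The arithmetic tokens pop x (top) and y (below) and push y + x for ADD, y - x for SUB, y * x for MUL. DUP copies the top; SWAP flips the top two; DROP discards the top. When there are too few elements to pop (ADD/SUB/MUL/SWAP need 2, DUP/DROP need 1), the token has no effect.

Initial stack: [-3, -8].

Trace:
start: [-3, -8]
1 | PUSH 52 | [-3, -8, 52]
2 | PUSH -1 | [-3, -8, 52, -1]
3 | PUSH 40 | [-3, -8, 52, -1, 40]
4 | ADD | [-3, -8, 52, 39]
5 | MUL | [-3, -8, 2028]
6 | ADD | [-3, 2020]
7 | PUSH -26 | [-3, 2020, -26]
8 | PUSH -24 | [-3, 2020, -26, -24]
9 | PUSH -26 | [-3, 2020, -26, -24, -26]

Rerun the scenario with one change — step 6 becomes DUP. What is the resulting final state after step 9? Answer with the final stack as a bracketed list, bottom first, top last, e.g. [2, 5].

(re-executing from step 6 with the substitution; state before step 6: [-3, -8, 2028])
6 | DUP | [-3, -8, 2028, 2028]
7 | PUSH -26 | [-3, -8, 2028, 2028, -26]
8 | PUSH -24 | [-3, -8, 2028, 2028, -26, -24]
9 | PUSH -26 | [-3, -8, 2028, 2028, -26, -24, -26]

[-3, -8, 2028, 2028, -26, -24, -26]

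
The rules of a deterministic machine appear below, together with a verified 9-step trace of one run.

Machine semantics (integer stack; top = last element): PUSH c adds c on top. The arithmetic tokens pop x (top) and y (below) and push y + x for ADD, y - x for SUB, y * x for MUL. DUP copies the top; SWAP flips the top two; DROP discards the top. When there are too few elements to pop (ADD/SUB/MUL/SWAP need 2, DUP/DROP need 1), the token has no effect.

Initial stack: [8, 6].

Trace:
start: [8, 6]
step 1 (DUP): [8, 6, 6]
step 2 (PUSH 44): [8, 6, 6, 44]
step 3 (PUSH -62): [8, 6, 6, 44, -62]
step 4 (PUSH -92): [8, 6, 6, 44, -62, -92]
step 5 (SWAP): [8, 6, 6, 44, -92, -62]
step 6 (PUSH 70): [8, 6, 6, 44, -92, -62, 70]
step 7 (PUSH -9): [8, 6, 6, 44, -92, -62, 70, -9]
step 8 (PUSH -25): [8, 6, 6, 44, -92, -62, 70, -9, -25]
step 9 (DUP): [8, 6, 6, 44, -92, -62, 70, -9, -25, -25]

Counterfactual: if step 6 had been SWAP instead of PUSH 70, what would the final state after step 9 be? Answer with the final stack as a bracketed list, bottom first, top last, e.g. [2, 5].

[8, 6, 6, 44, -62, -92, -9, -25, -25]

(re-executing from step 6 with the substitution; state before step 6: [8, 6, 6, 44, -92, -62])
step 6 (SWAP): [8, 6, 6, 44, -62, -92]
step 7 (PUSH -9): [8, 6, 6, 44, -62, -92, -9]
step 8 (PUSH -25): [8, 6, 6, 44, -62, -92, -9, -25]
step 9 (DUP): [8, 6, 6, 44, -62, -92, -9, -25, -25]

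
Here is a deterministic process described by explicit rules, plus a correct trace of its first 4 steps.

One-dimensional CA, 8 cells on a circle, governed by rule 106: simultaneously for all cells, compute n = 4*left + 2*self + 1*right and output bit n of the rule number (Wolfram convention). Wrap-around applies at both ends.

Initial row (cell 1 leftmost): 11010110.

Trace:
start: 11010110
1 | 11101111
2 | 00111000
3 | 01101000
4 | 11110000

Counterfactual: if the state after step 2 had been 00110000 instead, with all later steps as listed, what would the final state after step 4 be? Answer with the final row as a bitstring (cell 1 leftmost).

11010000

state after step 2 := 00110000
3 | 01110000
4 | 11010000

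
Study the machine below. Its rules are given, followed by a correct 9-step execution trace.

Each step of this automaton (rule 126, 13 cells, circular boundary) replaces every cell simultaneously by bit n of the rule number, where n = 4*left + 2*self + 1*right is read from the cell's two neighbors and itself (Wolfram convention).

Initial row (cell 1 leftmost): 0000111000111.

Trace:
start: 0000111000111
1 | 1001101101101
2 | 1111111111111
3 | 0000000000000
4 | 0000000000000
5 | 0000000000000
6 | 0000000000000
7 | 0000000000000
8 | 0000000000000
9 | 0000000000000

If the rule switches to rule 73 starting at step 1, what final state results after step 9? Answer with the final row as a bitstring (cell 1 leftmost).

(re-executing steps 1..9 under rule 73; state before step 1: 0000111000111)
1 | 0110101010101
2 | 0110000000000
3 | 0110111111111
4 | 0110100000001
5 | 0110001111100
6 | 0110101000101
7 | 0110000010000
8 | 0110111000111
9 | 0110101010101

0110101010101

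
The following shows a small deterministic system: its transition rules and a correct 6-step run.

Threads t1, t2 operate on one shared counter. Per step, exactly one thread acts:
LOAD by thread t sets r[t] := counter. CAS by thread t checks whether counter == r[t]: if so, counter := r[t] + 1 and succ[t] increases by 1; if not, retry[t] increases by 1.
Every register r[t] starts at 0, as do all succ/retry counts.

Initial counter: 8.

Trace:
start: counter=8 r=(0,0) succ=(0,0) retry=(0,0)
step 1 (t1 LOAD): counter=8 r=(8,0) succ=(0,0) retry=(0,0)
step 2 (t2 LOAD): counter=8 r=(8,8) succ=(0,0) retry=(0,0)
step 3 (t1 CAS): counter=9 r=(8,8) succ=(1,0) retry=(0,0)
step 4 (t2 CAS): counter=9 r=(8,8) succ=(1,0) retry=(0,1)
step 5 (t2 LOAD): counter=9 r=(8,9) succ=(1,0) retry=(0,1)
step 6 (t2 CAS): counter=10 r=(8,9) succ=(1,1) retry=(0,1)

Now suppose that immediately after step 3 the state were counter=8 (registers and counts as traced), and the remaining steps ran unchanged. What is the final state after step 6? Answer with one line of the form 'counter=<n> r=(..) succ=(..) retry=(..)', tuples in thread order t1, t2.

state after step 3 := counter=8 r=(8,8) succ=(1,0) retry=(0,0)
step 4 (t2 CAS): counter=9 r=(8,8) succ=(1,1) retry=(0,0)
step 5 (t2 LOAD): counter=9 r=(8,9) succ=(1,1) retry=(0,0)
step 6 (t2 CAS): counter=10 r=(8,9) succ=(1,2) retry=(0,0)

counter=10 r=(8,9) succ=(1,2) retry=(0,0)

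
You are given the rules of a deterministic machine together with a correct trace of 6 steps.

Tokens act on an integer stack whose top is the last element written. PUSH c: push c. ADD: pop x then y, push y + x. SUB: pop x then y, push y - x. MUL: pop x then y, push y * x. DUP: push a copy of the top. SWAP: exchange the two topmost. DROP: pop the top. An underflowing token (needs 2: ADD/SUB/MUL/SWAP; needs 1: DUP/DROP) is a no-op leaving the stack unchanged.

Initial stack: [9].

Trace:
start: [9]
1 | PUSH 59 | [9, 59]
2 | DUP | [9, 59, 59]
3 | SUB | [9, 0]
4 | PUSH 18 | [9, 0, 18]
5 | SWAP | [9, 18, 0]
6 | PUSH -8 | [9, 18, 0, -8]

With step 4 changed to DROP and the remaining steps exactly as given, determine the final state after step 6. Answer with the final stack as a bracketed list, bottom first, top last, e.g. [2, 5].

(re-executing from step 4 with the substitution; state before step 4: [9, 0])
4 | DROP | [9]
5 | SWAP | [9]
6 | PUSH -8 | [9, -8]

[9, -8]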